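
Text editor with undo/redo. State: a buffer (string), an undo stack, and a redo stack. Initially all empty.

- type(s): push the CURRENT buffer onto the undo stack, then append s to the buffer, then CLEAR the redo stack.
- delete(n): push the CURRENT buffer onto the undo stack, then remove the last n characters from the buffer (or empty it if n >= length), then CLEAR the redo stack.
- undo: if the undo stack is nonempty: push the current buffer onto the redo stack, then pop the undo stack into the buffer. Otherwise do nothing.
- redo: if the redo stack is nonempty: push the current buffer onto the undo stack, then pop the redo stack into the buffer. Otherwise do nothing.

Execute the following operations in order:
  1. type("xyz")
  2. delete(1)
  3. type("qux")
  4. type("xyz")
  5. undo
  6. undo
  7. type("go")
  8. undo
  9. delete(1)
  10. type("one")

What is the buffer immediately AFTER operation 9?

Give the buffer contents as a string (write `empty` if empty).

Answer: x

Derivation:
After op 1 (type): buf='xyz' undo_depth=1 redo_depth=0
After op 2 (delete): buf='xy' undo_depth=2 redo_depth=0
After op 3 (type): buf='xyqux' undo_depth=3 redo_depth=0
After op 4 (type): buf='xyquxxyz' undo_depth=4 redo_depth=0
After op 5 (undo): buf='xyqux' undo_depth=3 redo_depth=1
After op 6 (undo): buf='xy' undo_depth=2 redo_depth=2
After op 7 (type): buf='xygo' undo_depth=3 redo_depth=0
After op 8 (undo): buf='xy' undo_depth=2 redo_depth=1
After op 9 (delete): buf='x' undo_depth=3 redo_depth=0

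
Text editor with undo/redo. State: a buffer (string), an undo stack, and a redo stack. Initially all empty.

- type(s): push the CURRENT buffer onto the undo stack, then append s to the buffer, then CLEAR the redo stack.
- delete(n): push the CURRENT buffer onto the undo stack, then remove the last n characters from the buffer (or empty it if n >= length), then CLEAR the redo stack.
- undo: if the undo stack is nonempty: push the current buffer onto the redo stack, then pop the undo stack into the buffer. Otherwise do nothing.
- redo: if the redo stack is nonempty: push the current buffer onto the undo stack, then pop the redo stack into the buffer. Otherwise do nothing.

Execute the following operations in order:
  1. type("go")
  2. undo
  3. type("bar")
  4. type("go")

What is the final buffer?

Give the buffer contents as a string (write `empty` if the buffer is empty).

Answer: bargo

Derivation:
After op 1 (type): buf='go' undo_depth=1 redo_depth=0
After op 2 (undo): buf='(empty)' undo_depth=0 redo_depth=1
After op 3 (type): buf='bar' undo_depth=1 redo_depth=0
After op 4 (type): buf='bargo' undo_depth=2 redo_depth=0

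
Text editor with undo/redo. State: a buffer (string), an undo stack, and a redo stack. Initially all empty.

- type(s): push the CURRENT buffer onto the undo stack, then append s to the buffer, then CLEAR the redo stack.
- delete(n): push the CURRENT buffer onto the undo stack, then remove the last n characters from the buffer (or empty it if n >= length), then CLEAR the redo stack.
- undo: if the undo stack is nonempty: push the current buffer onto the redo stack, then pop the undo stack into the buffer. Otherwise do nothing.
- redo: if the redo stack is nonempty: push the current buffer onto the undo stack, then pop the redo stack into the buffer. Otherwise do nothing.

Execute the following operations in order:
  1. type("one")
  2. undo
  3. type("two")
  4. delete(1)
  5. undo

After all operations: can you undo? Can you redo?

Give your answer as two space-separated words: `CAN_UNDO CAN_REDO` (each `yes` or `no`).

Answer: yes yes

Derivation:
After op 1 (type): buf='one' undo_depth=1 redo_depth=0
After op 2 (undo): buf='(empty)' undo_depth=0 redo_depth=1
After op 3 (type): buf='two' undo_depth=1 redo_depth=0
After op 4 (delete): buf='tw' undo_depth=2 redo_depth=0
After op 5 (undo): buf='two' undo_depth=1 redo_depth=1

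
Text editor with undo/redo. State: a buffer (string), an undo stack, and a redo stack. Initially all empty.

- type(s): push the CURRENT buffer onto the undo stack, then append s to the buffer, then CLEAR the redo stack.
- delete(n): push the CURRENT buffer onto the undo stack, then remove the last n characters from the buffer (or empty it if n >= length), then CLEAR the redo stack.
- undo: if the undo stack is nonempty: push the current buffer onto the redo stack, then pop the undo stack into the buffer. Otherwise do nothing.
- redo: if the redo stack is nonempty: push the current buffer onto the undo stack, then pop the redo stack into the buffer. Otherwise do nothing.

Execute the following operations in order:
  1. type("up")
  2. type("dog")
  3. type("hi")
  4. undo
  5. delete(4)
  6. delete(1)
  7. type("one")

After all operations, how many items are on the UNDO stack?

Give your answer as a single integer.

After op 1 (type): buf='up' undo_depth=1 redo_depth=0
After op 2 (type): buf='updog' undo_depth=2 redo_depth=0
After op 3 (type): buf='updoghi' undo_depth=3 redo_depth=0
After op 4 (undo): buf='updog' undo_depth=2 redo_depth=1
After op 5 (delete): buf='u' undo_depth=3 redo_depth=0
After op 6 (delete): buf='(empty)' undo_depth=4 redo_depth=0
After op 7 (type): buf='one' undo_depth=5 redo_depth=0

Answer: 5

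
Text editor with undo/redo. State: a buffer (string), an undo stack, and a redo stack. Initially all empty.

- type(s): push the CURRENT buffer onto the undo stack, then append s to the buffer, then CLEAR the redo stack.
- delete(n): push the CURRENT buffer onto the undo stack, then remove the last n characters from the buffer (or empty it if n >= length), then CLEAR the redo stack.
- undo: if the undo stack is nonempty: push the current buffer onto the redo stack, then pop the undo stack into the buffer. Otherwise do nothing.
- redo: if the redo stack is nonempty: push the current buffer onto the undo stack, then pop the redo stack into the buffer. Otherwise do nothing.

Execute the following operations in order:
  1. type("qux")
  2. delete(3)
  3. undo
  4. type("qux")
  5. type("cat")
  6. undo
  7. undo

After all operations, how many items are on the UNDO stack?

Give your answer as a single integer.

After op 1 (type): buf='qux' undo_depth=1 redo_depth=0
After op 2 (delete): buf='(empty)' undo_depth=2 redo_depth=0
After op 3 (undo): buf='qux' undo_depth=1 redo_depth=1
After op 4 (type): buf='quxqux' undo_depth=2 redo_depth=0
After op 5 (type): buf='quxquxcat' undo_depth=3 redo_depth=0
After op 6 (undo): buf='quxqux' undo_depth=2 redo_depth=1
After op 7 (undo): buf='qux' undo_depth=1 redo_depth=2

Answer: 1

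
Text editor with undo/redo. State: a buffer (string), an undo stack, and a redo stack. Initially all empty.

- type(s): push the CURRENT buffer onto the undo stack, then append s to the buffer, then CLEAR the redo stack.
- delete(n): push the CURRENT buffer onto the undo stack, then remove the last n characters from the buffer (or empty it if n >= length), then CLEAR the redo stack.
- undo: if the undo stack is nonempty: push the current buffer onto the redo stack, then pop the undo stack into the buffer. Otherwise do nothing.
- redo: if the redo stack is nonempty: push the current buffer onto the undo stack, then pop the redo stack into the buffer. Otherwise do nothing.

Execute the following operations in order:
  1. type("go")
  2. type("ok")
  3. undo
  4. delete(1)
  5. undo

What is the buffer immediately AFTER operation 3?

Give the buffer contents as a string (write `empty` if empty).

After op 1 (type): buf='go' undo_depth=1 redo_depth=0
After op 2 (type): buf='gook' undo_depth=2 redo_depth=0
After op 3 (undo): buf='go' undo_depth=1 redo_depth=1

Answer: go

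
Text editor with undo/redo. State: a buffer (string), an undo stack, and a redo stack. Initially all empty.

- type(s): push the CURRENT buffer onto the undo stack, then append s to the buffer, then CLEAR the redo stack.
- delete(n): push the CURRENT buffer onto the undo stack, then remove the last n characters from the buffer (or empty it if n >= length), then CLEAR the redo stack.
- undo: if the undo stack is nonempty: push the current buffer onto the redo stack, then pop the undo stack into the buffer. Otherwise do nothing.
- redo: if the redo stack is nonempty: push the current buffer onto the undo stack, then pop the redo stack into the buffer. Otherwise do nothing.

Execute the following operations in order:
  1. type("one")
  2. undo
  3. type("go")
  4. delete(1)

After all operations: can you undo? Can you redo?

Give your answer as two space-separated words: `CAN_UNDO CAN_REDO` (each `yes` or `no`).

After op 1 (type): buf='one' undo_depth=1 redo_depth=0
After op 2 (undo): buf='(empty)' undo_depth=0 redo_depth=1
After op 3 (type): buf='go' undo_depth=1 redo_depth=0
After op 4 (delete): buf='g' undo_depth=2 redo_depth=0

Answer: yes no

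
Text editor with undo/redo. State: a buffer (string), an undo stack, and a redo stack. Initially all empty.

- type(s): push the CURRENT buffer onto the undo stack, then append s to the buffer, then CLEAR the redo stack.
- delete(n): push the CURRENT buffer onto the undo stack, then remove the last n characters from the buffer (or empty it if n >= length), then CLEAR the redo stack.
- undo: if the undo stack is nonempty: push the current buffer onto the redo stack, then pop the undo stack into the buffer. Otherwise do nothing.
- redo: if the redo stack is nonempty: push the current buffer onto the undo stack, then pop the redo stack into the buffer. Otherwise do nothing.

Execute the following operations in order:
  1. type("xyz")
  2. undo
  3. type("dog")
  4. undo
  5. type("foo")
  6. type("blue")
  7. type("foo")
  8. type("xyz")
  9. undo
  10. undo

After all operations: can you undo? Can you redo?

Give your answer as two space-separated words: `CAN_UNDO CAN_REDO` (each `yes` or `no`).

Answer: yes yes

Derivation:
After op 1 (type): buf='xyz' undo_depth=1 redo_depth=0
After op 2 (undo): buf='(empty)' undo_depth=0 redo_depth=1
After op 3 (type): buf='dog' undo_depth=1 redo_depth=0
After op 4 (undo): buf='(empty)' undo_depth=0 redo_depth=1
After op 5 (type): buf='foo' undo_depth=1 redo_depth=0
After op 6 (type): buf='fooblue' undo_depth=2 redo_depth=0
After op 7 (type): buf='foobluefoo' undo_depth=3 redo_depth=0
After op 8 (type): buf='foobluefooxyz' undo_depth=4 redo_depth=0
After op 9 (undo): buf='foobluefoo' undo_depth=3 redo_depth=1
After op 10 (undo): buf='fooblue' undo_depth=2 redo_depth=2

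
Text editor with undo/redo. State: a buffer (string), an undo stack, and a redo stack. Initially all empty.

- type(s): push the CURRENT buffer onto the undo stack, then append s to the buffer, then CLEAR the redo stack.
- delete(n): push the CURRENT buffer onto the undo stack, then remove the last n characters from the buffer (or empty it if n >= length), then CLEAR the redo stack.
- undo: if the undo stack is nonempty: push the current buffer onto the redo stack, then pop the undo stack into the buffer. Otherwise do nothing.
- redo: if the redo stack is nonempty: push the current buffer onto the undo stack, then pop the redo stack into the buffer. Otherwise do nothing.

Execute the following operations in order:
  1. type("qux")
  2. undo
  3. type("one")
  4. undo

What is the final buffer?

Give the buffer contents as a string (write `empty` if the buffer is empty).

After op 1 (type): buf='qux' undo_depth=1 redo_depth=0
After op 2 (undo): buf='(empty)' undo_depth=0 redo_depth=1
After op 3 (type): buf='one' undo_depth=1 redo_depth=0
After op 4 (undo): buf='(empty)' undo_depth=0 redo_depth=1

Answer: empty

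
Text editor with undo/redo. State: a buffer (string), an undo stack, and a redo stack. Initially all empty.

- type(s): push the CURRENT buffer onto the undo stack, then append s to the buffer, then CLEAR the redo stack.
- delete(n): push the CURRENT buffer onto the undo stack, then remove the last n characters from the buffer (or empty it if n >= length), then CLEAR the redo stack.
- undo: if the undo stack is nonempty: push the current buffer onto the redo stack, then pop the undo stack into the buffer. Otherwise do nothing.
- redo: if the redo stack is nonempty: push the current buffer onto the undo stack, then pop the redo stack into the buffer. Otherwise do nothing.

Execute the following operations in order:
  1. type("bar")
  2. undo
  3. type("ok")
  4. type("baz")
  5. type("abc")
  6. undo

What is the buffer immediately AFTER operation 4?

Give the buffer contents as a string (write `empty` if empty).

Answer: okbaz

Derivation:
After op 1 (type): buf='bar' undo_depth=1 redo_depth=0
After op 2 (undo): buf='(empty)' undo_depth=0 redo_depth=1
After op 3 (type): buf='ok' undo_depth=1 redo_depth=0
After op 4 (type): buf='okbaz' undo_depth=2 redo_depth=0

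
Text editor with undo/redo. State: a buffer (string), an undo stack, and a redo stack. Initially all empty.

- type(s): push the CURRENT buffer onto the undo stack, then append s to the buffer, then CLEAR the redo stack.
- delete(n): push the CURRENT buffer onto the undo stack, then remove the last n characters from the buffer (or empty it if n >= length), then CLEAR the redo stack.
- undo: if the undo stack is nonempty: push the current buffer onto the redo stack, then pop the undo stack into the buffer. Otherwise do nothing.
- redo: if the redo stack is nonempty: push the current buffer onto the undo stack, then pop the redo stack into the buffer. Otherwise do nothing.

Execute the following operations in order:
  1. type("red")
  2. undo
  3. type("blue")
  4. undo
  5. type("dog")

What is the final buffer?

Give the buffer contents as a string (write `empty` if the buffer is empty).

After op 1 (type): buf='red' undo_depth=1 redo_depth=0
After op 2 (undo): buf='(empty)' undo_depth=0 redo_depth=1
After op 3 (type): buf='blue' undo_depth=1 redo_depth=0
After op 4 (undo): buf='(empty)' undo_depth=0 redo_depth=1
After op 5 (type): buf='dog' undo_depth=1 redo_depth=0

Answer: dog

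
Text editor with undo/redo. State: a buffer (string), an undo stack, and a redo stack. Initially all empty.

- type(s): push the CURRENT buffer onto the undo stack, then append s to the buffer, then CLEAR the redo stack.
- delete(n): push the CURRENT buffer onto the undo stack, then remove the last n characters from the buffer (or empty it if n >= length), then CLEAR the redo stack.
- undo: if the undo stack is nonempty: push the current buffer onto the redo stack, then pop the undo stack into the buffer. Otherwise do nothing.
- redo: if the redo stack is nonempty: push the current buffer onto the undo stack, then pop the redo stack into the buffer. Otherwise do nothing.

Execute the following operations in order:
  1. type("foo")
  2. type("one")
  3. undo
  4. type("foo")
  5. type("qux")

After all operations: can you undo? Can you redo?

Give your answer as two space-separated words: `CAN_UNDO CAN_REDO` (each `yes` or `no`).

After op 1 (type): buf='foo' undo_depth=1 redo_depth=0
After op 2 (type): buf='fooone' undo_depth=2 redo_depth=0
After op 3 (undo): buf='foo' undo_depth=1 redo_depth=1
After op 4 (type): buf='foofoo' undo_depth=2 redo_depth=0
After op 5 (type): buf='foofooqux' undo_depth=3 redo_depth=0

Answer: yes no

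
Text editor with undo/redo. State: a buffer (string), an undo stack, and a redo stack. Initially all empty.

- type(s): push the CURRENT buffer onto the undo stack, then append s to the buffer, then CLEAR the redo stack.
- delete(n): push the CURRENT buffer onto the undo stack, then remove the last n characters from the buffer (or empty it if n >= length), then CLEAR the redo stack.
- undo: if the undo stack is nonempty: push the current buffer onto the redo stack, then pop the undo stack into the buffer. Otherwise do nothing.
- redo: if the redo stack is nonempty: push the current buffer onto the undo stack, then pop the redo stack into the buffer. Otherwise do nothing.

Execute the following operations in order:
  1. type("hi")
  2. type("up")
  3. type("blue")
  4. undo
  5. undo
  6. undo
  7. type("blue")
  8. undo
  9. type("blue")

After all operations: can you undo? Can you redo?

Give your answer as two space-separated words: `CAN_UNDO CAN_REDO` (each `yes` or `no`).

Answer: yes no

Derivation:
After op 1 (type): buf='hi' undo_depth=1 redo_depth=0
After op 2 (type): buf='hiup' undo_depth=2 redo_depth=0
After op 3 (type): buf='hiupblue' undo_depth=3 redo_depth=0
After op 4 (undo): buf='hiup' undo_depth=2 redo_depth=1
After op 5 (undo): buf='hi' undo_depth=1 redo_depth=2
After op 6 (undo): buf='(empty)' undo_depth=0 redo_depth=3
After op 7 (type): buf='blue' undo_depth=1 redo_depth=0
After op 8 (undo): buf='(empty)' undo_depth=0 redo_depth=1
After op 9 (type): buf='blue' undo_depth=1 redo_depth=0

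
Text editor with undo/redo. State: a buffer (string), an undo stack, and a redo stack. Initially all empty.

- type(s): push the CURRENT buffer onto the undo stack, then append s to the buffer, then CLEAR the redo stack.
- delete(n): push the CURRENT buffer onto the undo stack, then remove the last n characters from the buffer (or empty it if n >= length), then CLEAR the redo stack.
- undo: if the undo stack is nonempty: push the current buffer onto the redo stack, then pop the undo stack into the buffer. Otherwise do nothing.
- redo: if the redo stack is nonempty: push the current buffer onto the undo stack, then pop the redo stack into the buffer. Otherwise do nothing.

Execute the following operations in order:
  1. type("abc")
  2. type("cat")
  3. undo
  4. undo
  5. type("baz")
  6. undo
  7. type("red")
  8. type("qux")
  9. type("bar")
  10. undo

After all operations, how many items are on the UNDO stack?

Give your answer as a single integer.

After op 1 (type): buf='abc' undo_depth=1 redo_depth=0
After op 2 (type): buf='abccat' undo_depth=2 redo_depth=0
After op 3 (undo): buf='abc' undo_depth=1 redo_depth=1
After op 4 (undo): buf='(empty)' undo_depth=0 redo_depth=2
After op 5 (type): buf='baz' undo_depth=1 redo_depth=0
After op 6 (undo): buf='(empty)' undo_depth=0 redo_depth=1
After op 7 (type): buf='red' undo_depth=1 redo_depth=0
After op 8 (type): buf='redqux' undo_depth=2 redo_depth=0
After op 9 (type): buf='redquxbar' undo_depth=3 redo_depth=0
After op 10 (undo): buf='redqux' undo_depth=2 redo_depth=1

Answer: 2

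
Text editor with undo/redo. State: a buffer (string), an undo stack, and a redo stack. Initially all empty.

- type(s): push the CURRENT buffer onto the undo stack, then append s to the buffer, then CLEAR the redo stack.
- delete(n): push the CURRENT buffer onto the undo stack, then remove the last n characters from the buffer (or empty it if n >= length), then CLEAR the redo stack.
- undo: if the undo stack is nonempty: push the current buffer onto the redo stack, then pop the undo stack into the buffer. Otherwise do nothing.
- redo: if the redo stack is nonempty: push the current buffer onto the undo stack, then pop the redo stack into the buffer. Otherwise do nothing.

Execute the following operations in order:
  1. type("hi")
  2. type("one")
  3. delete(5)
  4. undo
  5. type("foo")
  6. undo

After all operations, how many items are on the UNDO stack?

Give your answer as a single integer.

After op 1 (type): buf='hi' undo_depth=1 redo_depth=0
After op 2 (type): buf='hione' undo_depth=2 redo_depth=0
After op 3 (delete): buf='(empty)' undo_depth=3 redo_depth=0
After op 4 (undo): buf='hione' undo_depth=2 redo_depth=1
After op 5 (type): buf='hionefoo' undo_depth=3 redo_depth=0
After op 6 (undo): buf='hione' undo_depth=2 redo_depth=1

Answer: 2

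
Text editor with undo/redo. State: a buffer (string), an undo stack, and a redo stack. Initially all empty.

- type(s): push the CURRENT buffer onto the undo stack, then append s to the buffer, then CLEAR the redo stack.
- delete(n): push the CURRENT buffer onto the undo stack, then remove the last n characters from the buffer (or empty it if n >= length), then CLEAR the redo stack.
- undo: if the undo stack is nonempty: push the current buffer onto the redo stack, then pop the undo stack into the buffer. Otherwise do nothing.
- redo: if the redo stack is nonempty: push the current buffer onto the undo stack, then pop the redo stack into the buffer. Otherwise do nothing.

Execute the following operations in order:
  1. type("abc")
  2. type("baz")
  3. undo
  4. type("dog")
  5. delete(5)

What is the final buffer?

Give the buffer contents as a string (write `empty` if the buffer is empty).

Answer: a

Derivation:
After op 1 (type): buf='abc' undo_depth=1 redo_depth=0
After op 2 (type): buf='abcbaz' undo_depth=2 redo_depth=0
After op 3 (undo): buf='abc' undo_depth=1 redo_depth=1
After op 4 (type): buf='abcdog' undo_depth=2 redo_depth=0
After op 5 (delete): buf='a' undo_depth=3 redo_depth=0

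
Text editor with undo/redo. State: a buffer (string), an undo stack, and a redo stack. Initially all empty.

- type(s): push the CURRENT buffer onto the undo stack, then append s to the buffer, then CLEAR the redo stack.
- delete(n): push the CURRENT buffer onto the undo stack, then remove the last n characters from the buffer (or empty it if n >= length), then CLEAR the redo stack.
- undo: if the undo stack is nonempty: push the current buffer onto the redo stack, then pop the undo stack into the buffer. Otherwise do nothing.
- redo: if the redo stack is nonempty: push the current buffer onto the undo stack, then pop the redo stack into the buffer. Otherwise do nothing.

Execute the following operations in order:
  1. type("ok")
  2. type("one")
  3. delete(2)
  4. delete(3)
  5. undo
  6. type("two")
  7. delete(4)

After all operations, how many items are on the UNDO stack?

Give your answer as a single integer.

Answer: 5

Derivation:
After op 1 (type): buf='ok' undo_depth=1 redo_depth=0
After op 2 (type): buf='okone' undo_depth=2 redo_depth=0
After op 3 (delete): buf='oko' undo_depth=3 redo_depth=0
After op 4 (delete): buf='(empty)' undo_depth=4 redo_depth=0
After op 5 (undo): buf='oko' undo_depth=3 redo_depth=1
After op 6 (type): buf='okotwo' undo_depth=4 redo_depth=0
After op 7 (delete): buf='ok' undo_depth=5 redo_depth=0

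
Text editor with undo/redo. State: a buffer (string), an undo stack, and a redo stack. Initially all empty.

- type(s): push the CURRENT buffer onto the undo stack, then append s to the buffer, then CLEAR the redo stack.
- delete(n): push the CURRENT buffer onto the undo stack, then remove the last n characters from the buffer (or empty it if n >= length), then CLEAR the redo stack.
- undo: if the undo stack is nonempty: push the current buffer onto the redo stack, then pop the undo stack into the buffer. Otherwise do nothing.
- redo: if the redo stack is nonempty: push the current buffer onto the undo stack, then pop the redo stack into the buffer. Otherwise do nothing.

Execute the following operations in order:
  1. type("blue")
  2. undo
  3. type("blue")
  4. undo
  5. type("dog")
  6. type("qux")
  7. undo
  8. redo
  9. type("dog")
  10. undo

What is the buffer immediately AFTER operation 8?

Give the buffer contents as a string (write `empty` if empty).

After op 1 (type): buf='blue' undo_depth=1 redo_depth=0
After op 2 (undo): buf='(empty)' undo_depth=0 redo_depth=1
After op 3 (type): buf='blue' undo_depth=1 redo_depth=0
After op 4 (undo): buf='(empty)' undo_depth=0 redo_depth=1
After op 5 (type): buf='dog' undo_depth=1 redo_depth=0
After op 6 (type): buf='dogqux' undo_depth=2 redo_depth=0
After op 7 (undo): buf='dog' undo_depth=1 redo_depth=1
After op 8 (redo): buf='dogqux' undo_depth=2 redo_depth=0

Answer: dogqux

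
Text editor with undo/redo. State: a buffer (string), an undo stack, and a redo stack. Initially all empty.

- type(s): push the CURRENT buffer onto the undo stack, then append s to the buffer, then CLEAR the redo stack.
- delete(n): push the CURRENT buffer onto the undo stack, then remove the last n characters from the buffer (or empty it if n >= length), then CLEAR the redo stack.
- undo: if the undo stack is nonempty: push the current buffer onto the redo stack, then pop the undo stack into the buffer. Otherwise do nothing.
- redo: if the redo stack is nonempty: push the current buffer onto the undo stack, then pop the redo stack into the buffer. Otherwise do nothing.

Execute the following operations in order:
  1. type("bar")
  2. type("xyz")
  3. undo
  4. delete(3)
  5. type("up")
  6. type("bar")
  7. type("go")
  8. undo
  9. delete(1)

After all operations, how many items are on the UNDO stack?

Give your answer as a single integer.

Answer: 5

Derivation:
After op 1 (type): buf='bar' undo_depth=1 redo_depth=0
After op 2 (type): buf='barxyz' undo_depth=2 redo_depth=0
After op 3 (undo): buf='bar' undo_depth=1 redo_depth=1
After op 4 (delete): buf='(empty)' undo_depth=2 redo_depth=0
After op 5 (type): buf='up' undo_depth=3 redo_depth=0
After op 6 (type): buf='upbar' undo_depth=4 redo_depth=0
After op 7 (type): buf='upbargo' undo_depth=5 redo_depth=0
After op 8 (undo): buf='upbar' undo_depth=4 redo_depth=1
After op 9 (delete): buf='upba' undo_depth=5 redo_depth=0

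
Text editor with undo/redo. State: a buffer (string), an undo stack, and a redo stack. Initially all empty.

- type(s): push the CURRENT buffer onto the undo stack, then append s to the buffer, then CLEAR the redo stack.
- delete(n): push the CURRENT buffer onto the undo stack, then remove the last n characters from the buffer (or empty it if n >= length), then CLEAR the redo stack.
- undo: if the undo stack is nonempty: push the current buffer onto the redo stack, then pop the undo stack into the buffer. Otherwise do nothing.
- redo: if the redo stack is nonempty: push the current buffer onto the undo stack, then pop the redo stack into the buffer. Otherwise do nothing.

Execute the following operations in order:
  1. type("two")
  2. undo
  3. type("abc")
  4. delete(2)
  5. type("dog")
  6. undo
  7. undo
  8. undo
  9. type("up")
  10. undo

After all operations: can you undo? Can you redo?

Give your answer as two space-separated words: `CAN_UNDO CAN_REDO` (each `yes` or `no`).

Answer: no yes

Derivation:
After op 1 (type): buf='two' undo_depth=1 redo_depth=0
After op 2 (undo): buf='(empty)' undo_depth=0 redo_depth=1
After op 3 (type): buf='abc' undo_depth=1 redo_depth=0
After op 4 (delete): buf='a' undo_depth=2 redo_depth=0
After op 5 (type): buf='adog' undo_depth=3 redo_depth=0
After op 6 (undo): buf='a' undo_depth=2 redo_depth=1
After op 7 (undo): buf='abc' undo_depth=1 redo_depth=2
After op 8 (undo): buf='(empty)' undo_depth=0 redo_depth=3
After op 9 (type): buf='up' undo_depth=1 redo_depth=0
After op 10 (undo): buf='(empty)' undo_depth=0 redo_depth=1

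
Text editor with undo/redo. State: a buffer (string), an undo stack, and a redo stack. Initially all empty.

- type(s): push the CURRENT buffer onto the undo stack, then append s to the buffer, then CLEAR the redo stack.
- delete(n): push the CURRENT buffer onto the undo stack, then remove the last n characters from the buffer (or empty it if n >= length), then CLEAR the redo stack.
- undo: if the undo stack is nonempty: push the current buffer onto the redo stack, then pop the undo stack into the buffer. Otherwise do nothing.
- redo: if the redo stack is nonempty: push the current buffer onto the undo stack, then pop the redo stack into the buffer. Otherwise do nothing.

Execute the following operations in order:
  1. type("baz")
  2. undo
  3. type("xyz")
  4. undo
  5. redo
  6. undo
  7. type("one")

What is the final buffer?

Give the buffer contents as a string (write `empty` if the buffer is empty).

After op 1 (type): buf='baz' undo_depth=1 redo_depth=0
After op 2 (undo): buf='(empty)' undo_depth=0 redo_depth=1
After op 3 (type): buf='xyz' undo_depth=1 redo_depth=0
After op 4 (undo): buf='(empty)' undo_depth=0 redo_depth=1
After op 5 (redo): buf='xyz' undo_depth=1 redo_depth=0
After op 6 (undo): buf='(empty)' undo_depth=0 redo_depth=1
After op 7 (type): buf='one' undo_depth=1 redo_depth=0

Answer: one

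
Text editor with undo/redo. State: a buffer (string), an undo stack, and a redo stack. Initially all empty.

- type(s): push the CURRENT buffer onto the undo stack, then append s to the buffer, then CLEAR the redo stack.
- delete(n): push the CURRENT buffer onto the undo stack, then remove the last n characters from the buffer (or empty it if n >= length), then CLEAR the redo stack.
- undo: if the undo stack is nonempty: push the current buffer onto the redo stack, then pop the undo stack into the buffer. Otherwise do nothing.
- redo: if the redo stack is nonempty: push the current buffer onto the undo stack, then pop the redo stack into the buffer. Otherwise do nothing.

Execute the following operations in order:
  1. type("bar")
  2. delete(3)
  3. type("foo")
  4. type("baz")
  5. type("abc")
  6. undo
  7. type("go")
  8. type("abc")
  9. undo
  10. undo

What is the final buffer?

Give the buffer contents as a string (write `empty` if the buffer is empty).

Answer: foobaz

Derivation:
After op 1 (type): buf='bar' undo_depth=1 redo_depth=0
After op 2 (delete): buf='(empty)' undo_depth=2 redo_depth=0
After op 3 (type): buf='foo' undo_depth=3 redo_depth=0
After op 4 (type): buf='foobaz' undo_depth=4 redo_depth=0
After op 5 (type): buf='foobazabc' undo_depth=5 redo_depth=0
After op 6 (undo): buf='foobaz' undo_depth=4 redo_depth=1
After op 7 (type): buf='foobazgo' undo_depth=5 redo_depth=0
After op 8 (type): buf='foobazgoabc' undo_depth=6 redo_depth=0
After op 9 (undo): buf='foobazgo' undo_depth=5 redo_depth=1
After op 10 (undo): buf='foobaz' undo_depth=4 redo_depth=2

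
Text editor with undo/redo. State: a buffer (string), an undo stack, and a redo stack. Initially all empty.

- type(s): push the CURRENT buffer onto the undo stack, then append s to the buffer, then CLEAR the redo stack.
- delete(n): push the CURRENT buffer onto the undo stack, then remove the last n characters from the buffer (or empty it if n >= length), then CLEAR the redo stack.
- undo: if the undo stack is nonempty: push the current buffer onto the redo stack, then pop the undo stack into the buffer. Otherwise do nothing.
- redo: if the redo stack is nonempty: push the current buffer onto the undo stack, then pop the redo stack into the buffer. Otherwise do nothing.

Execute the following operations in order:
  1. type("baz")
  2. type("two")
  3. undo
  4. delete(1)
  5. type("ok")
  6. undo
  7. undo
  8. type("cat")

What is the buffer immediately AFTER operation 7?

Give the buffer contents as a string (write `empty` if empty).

Answer: baz

Derivation:
After op 1 (type): buf='baz' undo_depth=1 redo_depth=0
After op 2 (type): buf='baztwo' undo_depth=2 redo_depth=0
After op 3 (undo): buf='baz' undo_depth=1 redo_depth=1
After op 4 (delete): buf='ba' undo_depth=2 redo_depth=0
After op 5 (type): buf='baok' undo_depth=3 redo_depth=0
After op 6 (undo): buf='ba' undo_depth=2 redo_depth=1
After op 7 (undo): buf='baz' undo_depth=1 redo_depth=2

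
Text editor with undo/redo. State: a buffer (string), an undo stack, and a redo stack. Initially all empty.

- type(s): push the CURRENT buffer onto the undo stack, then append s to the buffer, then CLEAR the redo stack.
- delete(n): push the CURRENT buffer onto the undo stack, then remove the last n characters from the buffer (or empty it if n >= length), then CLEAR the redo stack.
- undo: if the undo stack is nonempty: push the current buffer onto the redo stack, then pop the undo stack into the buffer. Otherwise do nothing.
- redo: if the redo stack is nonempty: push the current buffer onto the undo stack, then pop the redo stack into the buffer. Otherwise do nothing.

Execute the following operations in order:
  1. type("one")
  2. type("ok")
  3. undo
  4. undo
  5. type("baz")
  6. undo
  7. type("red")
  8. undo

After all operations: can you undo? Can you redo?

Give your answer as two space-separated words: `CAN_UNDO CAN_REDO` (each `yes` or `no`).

Answer: no yes

Derivation:
After op 1 (type): buf='one' undo_depth=1 redo_depth=0
After op 2 (type): buf='oneok' undo_depth=2 redo_depth=0
After op 3 (undo): buf='one' undo_depth=1 redo_depth=1
After op 4 (undo): buf='(empty)' undo_depth=0 redo_depth=2
After op 5 (type): buf='baz' undo_depth=1 redo_depth=0
After op 6 (undo): buf='(empty)' undo_depth=0 redo_depth=1
After op 7 (type): buf='red' undo_depth=1 redo_depth=0
After op 8 (undo): buf='(empty)' undo_depth=0 redo_depth=1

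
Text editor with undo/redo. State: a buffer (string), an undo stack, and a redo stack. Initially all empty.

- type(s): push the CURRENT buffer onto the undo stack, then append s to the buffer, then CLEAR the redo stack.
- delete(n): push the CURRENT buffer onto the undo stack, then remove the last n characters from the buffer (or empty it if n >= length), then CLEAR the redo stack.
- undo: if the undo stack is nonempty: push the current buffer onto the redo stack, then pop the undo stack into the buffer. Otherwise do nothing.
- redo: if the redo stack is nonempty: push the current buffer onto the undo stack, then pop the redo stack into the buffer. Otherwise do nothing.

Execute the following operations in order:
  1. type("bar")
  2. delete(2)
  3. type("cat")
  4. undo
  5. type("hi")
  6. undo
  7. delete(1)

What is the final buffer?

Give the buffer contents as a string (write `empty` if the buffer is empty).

After op 1 (type): buf='bar' undo_depth=1 redo_depth=0
After op 2 (delete): buf='b' undo_depth=2 redo_depth=0
After op 3 (type): buf='bcat' undo_depth=3 redo_depth=0
After op 4 (undo): buf='b' undo_depth=2 redo_depth=1
After op 5 (type): buf='bhi' undo_depth=3 redo_depth=0
After op 6 (undo): buf='b' undo_depth=2 redo_depth=1
After op 7 (delete): buf='(empty)' undo_depth=3 redo_depth=0

Answer: empty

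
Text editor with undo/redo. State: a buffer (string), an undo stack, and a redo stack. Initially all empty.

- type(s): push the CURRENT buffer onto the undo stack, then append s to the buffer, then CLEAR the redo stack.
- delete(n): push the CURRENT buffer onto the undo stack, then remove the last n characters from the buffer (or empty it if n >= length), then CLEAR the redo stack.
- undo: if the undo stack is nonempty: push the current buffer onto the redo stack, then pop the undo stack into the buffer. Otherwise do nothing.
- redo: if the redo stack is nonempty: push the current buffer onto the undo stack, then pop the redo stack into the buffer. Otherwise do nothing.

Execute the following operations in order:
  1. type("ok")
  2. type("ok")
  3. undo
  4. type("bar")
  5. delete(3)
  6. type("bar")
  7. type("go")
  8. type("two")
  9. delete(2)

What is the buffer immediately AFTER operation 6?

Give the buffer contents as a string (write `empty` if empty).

Answer: okbar

Derivation:
After op 1 (type): buf='ok' undo_depth=1 redo_depth=0
After op 2 (type): buf='okok' undo_depth=2 redo_depth=0
After op 3 (undo): buf='ok' undo_depth=1 redo_depth=1
After op 4 (type): buf='okbar' undo_depth=2 redo_depth=0
After op 5 (delete): buf='ok' undo_depth=3 redo_depth=0
After op 6 (type): buf='okbar' undo_depth=4 redo_depth=0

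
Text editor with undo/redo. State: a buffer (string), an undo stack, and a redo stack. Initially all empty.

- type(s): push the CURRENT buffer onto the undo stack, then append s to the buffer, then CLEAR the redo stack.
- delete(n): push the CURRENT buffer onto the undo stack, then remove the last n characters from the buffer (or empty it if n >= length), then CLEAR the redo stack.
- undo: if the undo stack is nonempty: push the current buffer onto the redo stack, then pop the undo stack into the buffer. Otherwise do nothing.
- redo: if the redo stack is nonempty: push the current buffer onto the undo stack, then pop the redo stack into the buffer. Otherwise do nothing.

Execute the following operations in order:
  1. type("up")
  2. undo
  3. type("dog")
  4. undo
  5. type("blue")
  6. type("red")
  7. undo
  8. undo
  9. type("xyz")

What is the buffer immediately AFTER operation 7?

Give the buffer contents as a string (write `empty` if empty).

After op 1 (type): buf='up' undo_depth=1 redo_depth=0
After op 2 (undo): buf='(empty)' undo_depth=0 redo_depth=1
After op 3 (type): buf='dog' undo_depth=1 redo_depth=0
After op 4 (undo): buf='(empty)' undo_depth=0 redo_depth=1
After op 5 (type): buf='blue' undo_depth=1 redo_depth=0
After op 6 (type): buf='bluered' undo_depth=2 redo_depth=0
After op 7 (undo): buf='blue' undo_depth=1 redo_depth=1

Answer: blue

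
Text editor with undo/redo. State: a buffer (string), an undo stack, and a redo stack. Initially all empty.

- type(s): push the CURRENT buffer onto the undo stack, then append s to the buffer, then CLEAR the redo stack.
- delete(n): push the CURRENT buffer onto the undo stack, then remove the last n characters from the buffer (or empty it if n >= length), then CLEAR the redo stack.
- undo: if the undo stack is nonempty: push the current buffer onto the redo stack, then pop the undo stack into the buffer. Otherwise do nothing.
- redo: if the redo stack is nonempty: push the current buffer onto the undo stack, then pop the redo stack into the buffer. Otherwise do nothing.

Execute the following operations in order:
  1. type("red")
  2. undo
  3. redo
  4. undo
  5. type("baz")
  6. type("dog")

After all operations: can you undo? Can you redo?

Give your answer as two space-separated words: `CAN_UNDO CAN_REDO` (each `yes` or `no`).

After op 1 (type): buf='red' undo_depth=1 redo_depth=0
After op 2 (undo): buf='(empty)' undo_depth=0 redo_depth=1
After op 3 (redo): buf='red' undo_depth=1 redo_depth=0
After op 4 (undo): buf='(empty)' undo_depth=0 redo_depth=1
After op 5 (type): buf='baz' undo_depth=1 redo_depth=0
After op 6 (type): buf='bazdog' undo_depth=2 redo_depth=0

Answer: yes no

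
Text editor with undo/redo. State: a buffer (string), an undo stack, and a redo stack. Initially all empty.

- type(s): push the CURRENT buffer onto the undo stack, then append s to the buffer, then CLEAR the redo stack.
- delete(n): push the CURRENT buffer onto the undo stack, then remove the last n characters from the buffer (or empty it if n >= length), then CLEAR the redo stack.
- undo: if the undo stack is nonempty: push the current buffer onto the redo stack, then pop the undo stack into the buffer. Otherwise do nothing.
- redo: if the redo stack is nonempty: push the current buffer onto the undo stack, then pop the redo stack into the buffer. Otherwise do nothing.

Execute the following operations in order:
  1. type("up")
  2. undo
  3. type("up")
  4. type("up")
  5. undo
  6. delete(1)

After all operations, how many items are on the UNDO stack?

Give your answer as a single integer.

After op 1 (type): buf='up' undo_depth=1 redo_depth=0
After op 2 (undo): buf='(empty)' undo_depth=0 redo_depth=1
After op 3 (type): buf='up' undo_depth=1 redo_depth=0
After op 4 (type): buf='upup' undo_depth=2 redo_depth=0
After op 5 (undo): buf='up' undo_depth=1 redo_depth=1
After op 6 (delete): buf='u' undo_depth=2 redo_depth=0

Answer: 2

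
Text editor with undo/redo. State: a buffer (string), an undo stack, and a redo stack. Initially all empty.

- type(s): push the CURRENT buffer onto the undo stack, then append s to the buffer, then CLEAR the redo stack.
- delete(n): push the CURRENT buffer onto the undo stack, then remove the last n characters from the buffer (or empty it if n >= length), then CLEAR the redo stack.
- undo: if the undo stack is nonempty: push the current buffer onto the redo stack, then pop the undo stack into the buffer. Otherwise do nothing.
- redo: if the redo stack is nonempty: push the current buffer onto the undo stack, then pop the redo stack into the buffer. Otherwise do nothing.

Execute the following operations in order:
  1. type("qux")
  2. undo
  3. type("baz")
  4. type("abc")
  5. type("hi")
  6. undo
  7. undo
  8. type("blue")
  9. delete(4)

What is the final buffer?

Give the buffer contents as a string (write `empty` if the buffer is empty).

After op 1 (type): buf='qux' undo_depth=1 redo_depth=0
After op 2 (undo): buf='(empty)' undo_depth=0 redo_depth=1
After op 3 (type): buf='baz' undo_depth=1 redo_depth=0
After op 4 (type): buf='bazabc' undo_depth=2 redo_depth=0
After op 5 (type): buf='bazabchi' undo_depth=3 redo_depth=0
After op 6 (undo): buf='bazabc' undo_depth=2 redo_depth=1
After op 7 (undo): buf='baz' undo_depth=1 redo_depth=2
After op 8 (type): buf='bazblue' undo_depth=2 redo_depth=0
After op 9 (delete): buf='baz' undo_depth=3 redo_depth=0

Answer: baz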